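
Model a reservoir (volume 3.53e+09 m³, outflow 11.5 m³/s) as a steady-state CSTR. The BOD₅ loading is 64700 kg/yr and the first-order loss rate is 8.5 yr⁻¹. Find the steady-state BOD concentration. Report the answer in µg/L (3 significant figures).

2.13 µg/L

Outflow Q = 11.5 m³/s × 3.156e+07 s/yr = 3.629e+08 m³/yr.
Steady-state CSTR mass balance: W = Q·C + k·V·C, so C = W/(Q + kV).
Q + kV = 3.629e+08 + 8.5·3.53e+09 = 3.037e+10 m³/yr.
C = 64700/3.037e+10 = 2.131e-06 kg/m³ = 0.002131 mg/L = 2.131 µg/L.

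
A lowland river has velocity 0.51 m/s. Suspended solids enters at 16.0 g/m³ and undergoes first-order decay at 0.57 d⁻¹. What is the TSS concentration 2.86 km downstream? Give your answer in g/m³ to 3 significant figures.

Travel time t = 2.86 km / 0.51 m/s = 2860/0.51 = 5608 s = 0.06491 d.
First-order decay: C = 16.0·exp(−0.57·0.06491) = 16.0·0.9637 = 15.42 g/m³.

15.4 g/m³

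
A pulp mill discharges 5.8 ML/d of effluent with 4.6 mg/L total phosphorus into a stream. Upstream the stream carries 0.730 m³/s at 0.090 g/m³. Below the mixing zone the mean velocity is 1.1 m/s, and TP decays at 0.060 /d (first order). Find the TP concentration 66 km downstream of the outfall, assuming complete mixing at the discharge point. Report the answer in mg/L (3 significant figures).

0.451 mg/L

5.8 ML/d = 0.06713 m³/s.
After complete mixing, C₀ = (0.06713·4.6 + 0.73·0.09) / 0.7971 = 0.4698 mg/L.
Travel time t = 6.6e+04 m / 1.1 m/s = 6e+04 s = 0.6944 d.
C = 0.4698·exp(−0.060·0.6944) = 0.4698·0.9592 = 0.4506 mg/L.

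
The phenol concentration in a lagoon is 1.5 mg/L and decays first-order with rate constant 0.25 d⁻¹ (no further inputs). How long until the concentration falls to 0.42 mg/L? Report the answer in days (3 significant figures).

t = ln(C₀/C)/k = ln(1.5/0.42)/0.25 = 1.273/0.25 = 5.092 d.

5.09 d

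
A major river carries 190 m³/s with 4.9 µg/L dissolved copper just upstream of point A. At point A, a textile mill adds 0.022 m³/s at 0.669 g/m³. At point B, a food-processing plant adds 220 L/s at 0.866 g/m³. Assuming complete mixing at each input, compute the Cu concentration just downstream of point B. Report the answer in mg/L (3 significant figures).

0.00597 mg/L

4.9 µg/L = 0.0049 mg/L.
After input A: C = (190·0.0049 + 0.022·0.669) / 190 = 0.004977 mg/L.
220 L/s = 0.22 m³/s.
After input B: C = (190·0.004977 + 0.22·0.866) / 190.2 = 0.005973 mg/L.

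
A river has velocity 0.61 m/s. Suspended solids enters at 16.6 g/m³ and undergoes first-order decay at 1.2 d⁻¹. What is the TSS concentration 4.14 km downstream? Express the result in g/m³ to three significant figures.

Travel time t = 4.14 km / 0.61 m/s = 4140/0.61 = 6787 s = 0.07855 d.
First-order decay: C = 16.6·exp(−1.2·0.07855) = 16.6·0.91 = 15.11 g/m³.

15.1 g/m³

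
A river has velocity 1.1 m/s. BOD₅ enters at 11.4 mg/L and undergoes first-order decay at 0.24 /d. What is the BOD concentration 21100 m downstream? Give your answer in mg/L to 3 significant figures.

Travel time t = 21100 m / 1.1 m/s = 2.11e+04/1.1 = 1.918e+04 s = 0.222 d.
First-order decay: C = 11.4·exp(−0.24·0.222) = 11.4·0.9481 = 10.81 mg/L.

10.8 mg/L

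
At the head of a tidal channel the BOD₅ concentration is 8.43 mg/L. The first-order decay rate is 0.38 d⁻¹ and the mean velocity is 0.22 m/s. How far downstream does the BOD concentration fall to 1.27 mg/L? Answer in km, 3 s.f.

From C = C₀·e^(−kt), t = ln(C₀/C)/k = ln(8.43/1.27)/0.38 = 1.893/0.38 = 4.981 d.
Distance = v·t = 0.22 m/s × 4.304e+05 s = 9.468e+04 m = 94.68 km.

94.7 km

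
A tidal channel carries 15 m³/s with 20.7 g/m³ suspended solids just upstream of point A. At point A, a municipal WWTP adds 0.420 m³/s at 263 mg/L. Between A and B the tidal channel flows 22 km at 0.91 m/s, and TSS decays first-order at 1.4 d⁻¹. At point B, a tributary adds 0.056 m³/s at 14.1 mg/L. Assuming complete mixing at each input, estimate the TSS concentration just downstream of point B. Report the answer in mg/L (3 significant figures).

18.4 mg/L

After input A: C = (15·20.7 + 0.42·263) / 15.42 = 27.3 mg/L.
Over the 22 km reach to input B (t = 2.418e+04 s = 0.2798 d), decay gives C = 27.3·exp(−1.4·0.2798) = 18.45 mg/L.
After input B: C = (15.42·18.45 + 0.056·14.1) / 15.48 = 18.44 mg/L.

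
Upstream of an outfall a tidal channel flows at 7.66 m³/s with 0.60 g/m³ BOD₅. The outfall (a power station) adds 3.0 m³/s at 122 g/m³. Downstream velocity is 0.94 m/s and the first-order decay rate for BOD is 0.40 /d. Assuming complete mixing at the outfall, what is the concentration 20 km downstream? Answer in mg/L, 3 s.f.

After complete mixing, C₀ = (3·122 + 7.66·0.6) / 10.66 = 34.77 mg/L.
Travel time t = 2e+04 m / 0.94 m/s = 2.128e+04 s = 0.2463 d.
C = 34.77·exp(−0.40·0.2463) = 34.77·0.9062 = 31.5 mg/L.

31.5 mg/L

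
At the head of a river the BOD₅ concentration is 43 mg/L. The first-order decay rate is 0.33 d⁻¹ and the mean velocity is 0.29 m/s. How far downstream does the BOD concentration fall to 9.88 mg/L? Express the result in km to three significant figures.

From C = C₀·e^(−kt), t = ln(C₀/C)/k = ln(43/9.88)/0.33 = 1.471/0.33 = 4.457 d.
Distance = v·t = 0.29 m/s × 3.851e+05 s = 1.117e+05 m = 111.7 km.

112 km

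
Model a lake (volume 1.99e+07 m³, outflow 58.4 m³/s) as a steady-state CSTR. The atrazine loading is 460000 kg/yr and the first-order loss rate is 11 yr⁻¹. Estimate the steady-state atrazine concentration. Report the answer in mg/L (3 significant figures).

0.223 mg/L

Outflow Q = 58.4 m³/s × 3.156e+07 s/yr = 1.843e+09 m³/yr.
Steady-state CSTR mass balance: W = Q·C + k·V·C, so C = W/(Q + kV).
Q + kV = 1.843e+09 + 11·1.99e+07 = 2.062e+09 m³/yr.
C = 460000/2.062e+09 = 0.0002231 kg/m³ = 0.2231 mg/L.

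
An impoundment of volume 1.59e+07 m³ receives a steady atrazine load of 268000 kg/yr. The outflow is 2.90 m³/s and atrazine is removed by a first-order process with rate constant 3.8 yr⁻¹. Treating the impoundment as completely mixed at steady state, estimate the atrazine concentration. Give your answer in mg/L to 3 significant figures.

Outflow Q = 2.90 m³/s × 3.156e+07 s/yr = 9.152e+07 m³/yr.
Steady-state CSTR mass balance: W = Q·C + k·V·C, so C = W/(Q + kV).
Q + kV = 9.152e+07 + 3.8·1.59e+07 = 1.519e+08 m³/yr.
C = 268000/1.519e+08 = 0.001764 kg/m³ = 1.764 mg/L.

1.76 mg/L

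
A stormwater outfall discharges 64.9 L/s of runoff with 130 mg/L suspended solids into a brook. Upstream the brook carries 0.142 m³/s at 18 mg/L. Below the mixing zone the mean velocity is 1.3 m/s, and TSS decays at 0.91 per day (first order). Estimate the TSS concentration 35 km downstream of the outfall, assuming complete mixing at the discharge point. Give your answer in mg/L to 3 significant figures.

64.9 L/s = 0.0649 m³/s.
After complete mixing, C₀ = (0.0649·130 + 0.142·18) / 0.2069 = 53.13 mg/L.
Travel time t = 3.5e+04 m / 1.3 m/s = 2.692e+04 s = 0.3116 d.
C = 53.13·exp(−0.91·0.3116) = 53.13·0.7531 = 40.01 mg/L.

40.0 mg/L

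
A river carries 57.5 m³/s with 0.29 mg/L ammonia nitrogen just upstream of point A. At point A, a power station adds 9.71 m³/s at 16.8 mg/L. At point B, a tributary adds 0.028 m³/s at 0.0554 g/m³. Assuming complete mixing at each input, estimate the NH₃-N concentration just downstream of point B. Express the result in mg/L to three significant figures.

2.67 mg/L

After input A: C = (57.5·0.29 + 9.71·16.8) / 67.21 = 2.675 mg/L.
After input B: C = (67.21·2.675 + 0.028·0.0554) / 67.24 = 2.674 mg/L.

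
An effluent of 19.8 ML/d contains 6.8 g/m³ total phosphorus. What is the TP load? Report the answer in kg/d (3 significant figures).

19.8 ML/d = 0.2292 m³/s.
Mass flux = Q·C = 0.2292 m³/s × 6.8 g/m³ = 1.558 g/s.
= 1.558 g/s × 86.4 = 134.6 kg/d.

135 kg/d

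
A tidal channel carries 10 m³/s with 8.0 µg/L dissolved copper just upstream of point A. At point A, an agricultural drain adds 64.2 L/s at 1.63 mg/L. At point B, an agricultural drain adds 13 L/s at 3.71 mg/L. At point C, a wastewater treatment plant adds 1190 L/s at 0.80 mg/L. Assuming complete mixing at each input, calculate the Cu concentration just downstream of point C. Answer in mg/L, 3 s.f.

8.0 µg/L = 0.008 mg/L.
64.2 L/s = 0.0642 m³/s.
After input A: C = (10·0.008 + 0.0642·1.63) / 10.06 = 0.01835 mg/L.
13 L/s = 0.013 m³/s.
After input B: C = (10.06·0.01835 + 0.013·3.71) / 10.08 = 0.02311 mg/L.
1190 L/s = 1.19 m³/s.
After input C: C = (10.08·0.02311 + 1.19·0.8) / 11.27 = 0.1052 mg/L.

0.105 mg/L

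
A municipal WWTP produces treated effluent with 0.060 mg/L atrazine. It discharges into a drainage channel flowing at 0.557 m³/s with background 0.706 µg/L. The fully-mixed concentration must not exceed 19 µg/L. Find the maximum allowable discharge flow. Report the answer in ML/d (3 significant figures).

0.706 µg/L = 0.000706 mg/L.
19 µg/L = 0.019 mg/L.
Mass balance at complete mixing: C_std·(Q_w + Q_r) = Q_w·C_e + Q_r·C_b.
Rearranging, Q_w = Q_r·(C_std − C_b)/(C_e − C_std) = 0.557·(0.019 − 0.000706) / (0.06 − 0.019) = 0.2485 m³/s.
= 21.47 ML/d.

21.5 ML/d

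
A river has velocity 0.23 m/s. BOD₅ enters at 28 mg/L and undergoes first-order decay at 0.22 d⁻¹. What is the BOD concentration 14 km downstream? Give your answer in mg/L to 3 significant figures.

Travel time t = 14 km / 0.23 m/s = 1.4e+04/0.23 = 6.087e+04 s = 0.7045 d.
First-order decay: C = 28·exp(−0.22·0.7045) = 28·0.8564 = 23.98 mg/L.

24.0 mg/L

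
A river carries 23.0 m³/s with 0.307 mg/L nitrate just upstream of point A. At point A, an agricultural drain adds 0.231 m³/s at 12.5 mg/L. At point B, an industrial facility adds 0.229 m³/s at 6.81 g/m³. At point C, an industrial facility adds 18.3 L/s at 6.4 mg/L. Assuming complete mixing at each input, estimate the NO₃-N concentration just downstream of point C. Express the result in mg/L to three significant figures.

After input A: C = (23·0.307 + 0.231·12.5) / 23.23 = 0.4282 mg/L.
After input B: C = (23.23·0.4282 + 0.229·6.81) / 23.46 = 0.4905 mg/L.
18.3 L/s = 0.0183 m³/s.
After input C: C = (23.46·0.4905 + 0.0183·6.4) / 23.48 = 0.4951 mg/L.

0.495 mg/L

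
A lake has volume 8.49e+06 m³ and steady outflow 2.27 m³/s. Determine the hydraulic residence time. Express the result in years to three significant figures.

0.119 yr

Q = 2.27 m³/s × 3.156e+07 s/yr = 7.164e+07 m³/yr.
Hydraulic residence time τ = V/Q = 8.49e+06/7.164e+07 = 0.1185 yr.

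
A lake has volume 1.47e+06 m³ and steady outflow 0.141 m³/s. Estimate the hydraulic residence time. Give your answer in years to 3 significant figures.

0.330 yr

Q = 0.141 m³/s × 3.156e+07 s/yr = 4.45e+06 m³/yr.
Hydraulic residence time τ = V/Q = 1.47e+06/4.45e+06 = 0.3304 yr.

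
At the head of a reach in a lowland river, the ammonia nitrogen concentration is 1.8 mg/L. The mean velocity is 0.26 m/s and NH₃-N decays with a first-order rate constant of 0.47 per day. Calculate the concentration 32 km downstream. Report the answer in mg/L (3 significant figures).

0.922 mg/L

Travel time t = 32 km / 0.26 m/s = 3.2e+04/0.26 = 1.231e+05 s = 1.425 d.
First-order decay: C = 1.8·exp(−0.47·1.425) = 1.8·0.512 = 0.9215 mg/L.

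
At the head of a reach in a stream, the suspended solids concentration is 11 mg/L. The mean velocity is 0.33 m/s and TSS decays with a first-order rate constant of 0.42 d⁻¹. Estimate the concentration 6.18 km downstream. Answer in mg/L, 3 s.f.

10.0 mg/L

Travel time t = 6.18 km / 0.33 m/s = 6180/0.33 = 1.873e+04 s = 0.2168 d.
First-order decay: C = 11·exp(−0.42·0.2168) = 11·0.913 = 10.04 mg/L.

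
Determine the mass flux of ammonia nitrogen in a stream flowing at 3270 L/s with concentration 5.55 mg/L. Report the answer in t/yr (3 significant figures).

573 t/yr

3270 L/s = 3.27 m³/s.
Mass flux = Q·C = 3.27 m³/s × 5.55 g/m³ = 18.15 g/s.
= 18.15 g/s × 31.56 = 572.7 t/yr.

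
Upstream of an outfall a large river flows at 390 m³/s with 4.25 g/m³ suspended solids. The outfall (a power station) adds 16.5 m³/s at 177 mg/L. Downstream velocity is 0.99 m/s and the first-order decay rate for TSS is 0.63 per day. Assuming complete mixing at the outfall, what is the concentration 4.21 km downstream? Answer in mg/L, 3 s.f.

After complete mixing, C₀ = (16.5·177 + 390·4.25) / 406.5 = 11.26 mg/L.
Travel time t = 4210 m / 0.99 m/s = 4253 s = 0.04922 d.
C = 11.26·exp(−0.63·0.04922) = 11.26·0.9695 = 10.92 mg/L.

10.9 mg/L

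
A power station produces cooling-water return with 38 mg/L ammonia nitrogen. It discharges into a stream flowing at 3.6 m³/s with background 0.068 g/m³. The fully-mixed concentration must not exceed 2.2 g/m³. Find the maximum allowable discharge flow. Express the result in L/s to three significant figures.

Mass balance at complete mixing: C_std·(Q_w + Q_r) = Q_w·C_e + Q_r·C_b.
Rearranging, Q_w = Q_r·(C_std − C_b)/(C_e − C_std) = 3.6·(2.2 − 0.068) / (38 − 2.2) = 0.2144 m³/s.
= 214.4 L/s.

214 L/s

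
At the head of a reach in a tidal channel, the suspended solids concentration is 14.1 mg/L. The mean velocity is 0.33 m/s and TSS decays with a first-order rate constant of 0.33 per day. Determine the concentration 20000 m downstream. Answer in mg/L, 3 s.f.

Travel time t = 20000 m / 0.33 m/s = 2e+04/0.33 = 6.061e+04 s = 0.7015 d.
First-order decay: C = 14.1·exp(−0.33·0.7015) = 14.1·0.7934 = 11.19 mg/L.

11.2 mg/L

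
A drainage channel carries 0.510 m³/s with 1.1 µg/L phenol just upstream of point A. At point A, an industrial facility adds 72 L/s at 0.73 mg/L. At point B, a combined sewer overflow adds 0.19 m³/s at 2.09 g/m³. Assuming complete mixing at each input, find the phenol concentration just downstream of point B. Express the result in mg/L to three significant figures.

1.1 µg/L = 0.0011 mg/L.
72 L/s = 0.072 m³/s.
After input A: C = (0.51·0.0011 + 0.072·0.73) / 0.582 = 0.09127 mg/L.
After input B: C = (0.582·0.09127 + 0.19·2.09) / 0.772 = 0.5832 mg/L.

0.583 mg/L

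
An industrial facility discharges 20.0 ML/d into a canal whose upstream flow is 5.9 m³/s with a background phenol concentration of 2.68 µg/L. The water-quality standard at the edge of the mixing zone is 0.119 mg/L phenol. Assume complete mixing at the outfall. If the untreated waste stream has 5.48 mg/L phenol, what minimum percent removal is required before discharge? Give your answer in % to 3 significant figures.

20.0 ML/d = 0.2315 m³/s.
2.68 µg/L = 0.00268 mg/L.
Mass balance: 0.119·6.131 = 0.2315·Cₑ + 5.9·0.00268.
Cₑ = (0.7296 − 0.01581) / 0.2315 = 3.084 mg/L.
Required removal = 1 − 3.084/5.48 = 43.73 %.

43.7 %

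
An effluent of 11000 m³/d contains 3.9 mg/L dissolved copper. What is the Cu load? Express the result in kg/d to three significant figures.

42.9 kg/d

11000 m³/d = 0.1273 m³/s.
Mass flux = Q·C = 0.1273 m³/s × 3.9 g/m³ = 0.4965 g/s.
= 0.4965 g/s × 86.4 = 42.9 kg/d.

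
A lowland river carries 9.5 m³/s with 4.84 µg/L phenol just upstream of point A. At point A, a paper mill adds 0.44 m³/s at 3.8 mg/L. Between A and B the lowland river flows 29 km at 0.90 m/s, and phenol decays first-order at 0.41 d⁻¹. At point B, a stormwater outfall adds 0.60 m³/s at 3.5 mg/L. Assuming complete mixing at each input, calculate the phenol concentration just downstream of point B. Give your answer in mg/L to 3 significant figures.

4.84 µg/L = 0.00484 mg/L.
After input A: C = (9.5·0.00484 + 0.44·3.8) / 9.94 = 0.1728 mg/L.
Over the 29 km reach to input B (t = 3.222e+04 s = 0.3729 d), decay gives C = 0.1728·exp(−0.41·0.3729) = 0.1483 mg/L.
After input B: C = (9.94·0.1483 + 0.6·3.5) / 10.54 = 0.3391 mg/L.

0.339 mg/L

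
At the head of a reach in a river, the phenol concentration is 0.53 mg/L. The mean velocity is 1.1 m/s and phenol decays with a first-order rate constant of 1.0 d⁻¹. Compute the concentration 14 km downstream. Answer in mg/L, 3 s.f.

0.457 mg/L

Travel time t = 14 km / 1.1 m/s = 1.4e+04/1.1 = 1.273e+04 s = 0.1473 d.
First-order decay: C = 0.53·exp(−1.0·0.1473) = 0.53·0.863 = 0.4574 mg/L.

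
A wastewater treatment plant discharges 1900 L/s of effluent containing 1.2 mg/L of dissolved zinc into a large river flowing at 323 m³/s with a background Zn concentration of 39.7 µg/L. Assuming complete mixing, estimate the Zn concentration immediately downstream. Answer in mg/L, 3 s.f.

0.0465 mg/L

1900 L/s = 1.9 m³/s.
39.7 µg/L = 0.0397 mg/L.
Flow-weighted mixing gives C = (1.9·1.2 + 323·0.0397) / (1.9 + 323) = 15.1/324.9 = 0.04649 mg/L.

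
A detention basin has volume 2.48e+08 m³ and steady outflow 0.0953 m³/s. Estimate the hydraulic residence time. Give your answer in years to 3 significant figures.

Q = 0.0953 m³/s × 3.156e+07 s/yr = 3.007e+06 m³/yr.
Hydraulic residence time τ = V/Q = 2.48e+08/3.007e+06 = 82.46 yr.

82.5 yr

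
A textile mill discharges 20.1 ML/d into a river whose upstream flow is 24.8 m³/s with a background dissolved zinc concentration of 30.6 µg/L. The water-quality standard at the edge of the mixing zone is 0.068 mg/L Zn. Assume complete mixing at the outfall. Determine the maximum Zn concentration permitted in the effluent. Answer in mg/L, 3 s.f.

4.05 mg/L

20.1 ML/d = 0.2326 m³/s.
30.6 µg/L = 0.0306 mg/L.
Mass balance: 0.068·25.03 = 0.2326·Cₑ + 24.8·0.0306.
Cₑ = (1.702 − 0.7589) / 0.2326 = 4.055 mg/L.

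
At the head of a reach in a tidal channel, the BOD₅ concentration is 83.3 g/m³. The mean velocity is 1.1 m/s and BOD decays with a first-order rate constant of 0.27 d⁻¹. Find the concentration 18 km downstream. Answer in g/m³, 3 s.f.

79.1 g/m³

Travel time t = 18 km / 1.1 m/s = 1.8e+04/1.1 = 1.636e+04 s = 0.1894 d.
First-order decay: C = 83.3·exp(−0.27·0.1894) = 83.3·0.9501 = 79.15 g/m³.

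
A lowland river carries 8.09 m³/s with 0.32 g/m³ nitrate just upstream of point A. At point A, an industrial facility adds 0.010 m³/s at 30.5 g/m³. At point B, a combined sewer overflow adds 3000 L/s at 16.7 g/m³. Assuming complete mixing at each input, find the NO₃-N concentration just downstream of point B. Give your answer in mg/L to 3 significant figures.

4.77 mg/L

After input A: C = (8.09·0.32 + 0.01·30.5) / 8.1 = 0.3573 mg/L.
3000 L/s = 3 m³/s.
After input B: C = (8.1·0.3573 + 3·16.7) / 11.1 = 4.774 mg/L.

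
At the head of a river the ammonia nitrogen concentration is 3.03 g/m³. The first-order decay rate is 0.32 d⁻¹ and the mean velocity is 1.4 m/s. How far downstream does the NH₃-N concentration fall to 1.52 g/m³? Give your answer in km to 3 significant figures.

261 km

From C = C₀·e^(−kt), t = ln(C₀/C)/k = ln(3.03/1.52)/0.32 = 0.6899/0.32 = 2.156 d.
Distance = v·t = 1.4 m/s × 1.863e+05 s = 2.608e+05 m = 260.8 km.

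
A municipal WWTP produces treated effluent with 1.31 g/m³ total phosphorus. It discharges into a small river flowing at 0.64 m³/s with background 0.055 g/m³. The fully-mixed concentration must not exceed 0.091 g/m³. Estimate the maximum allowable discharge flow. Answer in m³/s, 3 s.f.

0.0189 m³/s

Mass balance at complete mixing: C_std·(Q_w + Q_r) = Q_w·C_e + Q_r·C_b.
Rearranging, Q_w = Q_r·(C_std − C_b)/(C_e − C_std) = 0.64·(0.091 − 0.055) / (1.31 − 0.091) = 0.0189 m³/s.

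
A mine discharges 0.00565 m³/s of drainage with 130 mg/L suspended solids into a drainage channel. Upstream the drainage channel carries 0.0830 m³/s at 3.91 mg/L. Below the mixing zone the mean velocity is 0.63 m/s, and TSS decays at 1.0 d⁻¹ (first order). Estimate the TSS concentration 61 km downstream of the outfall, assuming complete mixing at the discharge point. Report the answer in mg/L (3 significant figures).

After complete mixing, C₀ = (0.00565·130 + 0.083·3.91) / 0.08865 = 11.95 mg/L.
Travel time t = 6.1e+04 m / 0.63 m/s = 9.683e+04 s = 1.121 d.
C = 11.95·exp(−1.0·1.121) = 11.95·0.3261 = 3.895 mg/L.

3.90 mg/L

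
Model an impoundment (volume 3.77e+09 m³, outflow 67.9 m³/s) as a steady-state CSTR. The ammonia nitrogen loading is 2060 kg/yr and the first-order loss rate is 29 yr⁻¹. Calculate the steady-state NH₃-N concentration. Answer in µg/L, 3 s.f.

Outflow Q = 67.9 m³/s × 3.156e+07 s/yr = 2.143e+09 m³/yr.
Steady-state CSTR mass balance: W = Q·C + k·V·C, so C = W/(Q + kV).
Q + kV = 2.143e+09 + 29·3.77e+09 = 1.115e+11 m³/yr.
C = 2060/1.115e+11 = 1.848e-08 kg/m³ = 1.848e-05 mg/L = 0.01848 µg/L.

0.0185 µg/L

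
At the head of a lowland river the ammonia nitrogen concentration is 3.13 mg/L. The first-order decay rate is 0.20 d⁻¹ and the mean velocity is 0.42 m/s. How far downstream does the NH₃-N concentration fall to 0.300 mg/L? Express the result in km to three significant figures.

From C = C₀·e^(−kt), t = ln(C₀/C)/k = ln(3.13/0.300)/0.20 = 2.345/0.20 = 11.73 d.
Distance = v·t = 0.42 m/s × 1.013e+06 s = 4.255e+05 m = 425.5 km.

425 km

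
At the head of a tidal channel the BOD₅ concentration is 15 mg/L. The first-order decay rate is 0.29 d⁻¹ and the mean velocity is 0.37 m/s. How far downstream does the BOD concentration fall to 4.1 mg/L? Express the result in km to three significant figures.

143 km

From C = C₀·e^(−kt), t = ln(C₀/C)/k = ln(15/4.1)/0.29 = 1.297/0.29 = 4.473 d.
Distance = v·t = 0.37 m/s × 3.864e+05 s = 1.43e+05 m = 143 km.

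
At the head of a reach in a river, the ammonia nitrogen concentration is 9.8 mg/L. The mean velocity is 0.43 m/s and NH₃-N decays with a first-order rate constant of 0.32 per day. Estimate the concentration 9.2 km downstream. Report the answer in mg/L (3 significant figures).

Travel time t = 9.2 km / 0.43 m/s = 9200/0.43 = 2.14e+04 s = 0.2476 d.
First-order decay: C = 9.8·exp(−0.32·0.2476) = 9.8·0.9238 = 9.053 mg/L.

9.05 mg/L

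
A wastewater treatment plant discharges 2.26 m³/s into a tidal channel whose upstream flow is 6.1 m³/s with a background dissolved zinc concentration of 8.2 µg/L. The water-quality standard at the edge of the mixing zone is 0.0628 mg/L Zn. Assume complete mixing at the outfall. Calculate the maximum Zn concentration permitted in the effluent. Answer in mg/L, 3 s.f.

8.2 µg/L = 0.0082 mg/L.
Mass balance: 0.0628·8.36 = 2.26·Cₑ + 6.1·0.0082.
Cₑ = (0.525 − 0.05002) / 2.26 = 0.2102 mg/L.

0.210 mg/L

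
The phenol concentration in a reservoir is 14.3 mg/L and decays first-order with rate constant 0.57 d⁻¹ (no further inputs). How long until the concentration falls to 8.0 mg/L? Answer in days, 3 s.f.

t = ln(C₀/C)/k = ln(14.3/8.0)/0.57 = 0.5808/0.57 = 1.019 d.

1.02 d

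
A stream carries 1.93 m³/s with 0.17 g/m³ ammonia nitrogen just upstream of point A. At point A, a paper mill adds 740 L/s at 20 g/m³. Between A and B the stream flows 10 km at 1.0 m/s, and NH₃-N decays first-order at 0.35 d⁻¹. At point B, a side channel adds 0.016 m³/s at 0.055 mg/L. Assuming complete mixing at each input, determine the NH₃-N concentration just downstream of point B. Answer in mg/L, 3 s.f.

740 L/s = 0.74 m³/s.
After input A: C = (1.93·0.17 + 0.74·20) / 2.67 = 5.666 mg/L.
Over the 10 km reach to input B (t = 1e+04 s = 0.1157 d), decay gives C = 5.666·exp(−0.35·0.1157) = 5.441 mg/L.
After input B: C = (2.67·5.441 + 0.016·0.055) / 2.686 = 5.409 mg/L.

5.41 mg/L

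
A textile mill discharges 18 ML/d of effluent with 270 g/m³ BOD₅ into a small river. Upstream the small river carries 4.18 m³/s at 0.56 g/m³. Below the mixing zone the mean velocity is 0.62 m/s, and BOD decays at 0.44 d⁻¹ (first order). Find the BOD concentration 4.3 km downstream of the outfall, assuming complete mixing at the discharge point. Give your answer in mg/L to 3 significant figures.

12.9 mg/L

18 ML/d = 0.2083 m³/s.
After complete mixing, C₀ = (0.2083·270 + 4.18·0.56) / 4.388 = 13.35 mg/L.
Travel time t = 4300 m / 0.62 m/s = 6935 s = 0.08027 d.
C = 13.35·exp(−0.44·0.08027) = 13.35·0.9653 = 12.89 mg/L.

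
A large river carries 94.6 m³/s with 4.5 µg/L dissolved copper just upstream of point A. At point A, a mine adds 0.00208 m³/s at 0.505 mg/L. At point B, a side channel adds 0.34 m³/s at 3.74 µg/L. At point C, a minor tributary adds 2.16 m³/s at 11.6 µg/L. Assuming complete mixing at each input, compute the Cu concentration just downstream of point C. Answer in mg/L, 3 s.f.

4.5 µg/L = 0.0045 mg/L.
After input A: C = (94.6·0.0045 + 0.00208·0.505) / 94.6 = 0.004511 mg/L.
3.74 µg/L = 0.00374 mg/L.
After input B: C = (94.6·0.004511 + 0.34·0.00374) / 94.94 = 0.004508 mg/L.
11.6 µg/L = 0.0116 mg/L.
After input C: C = (94.94·0.004508 + 2.16·0.0116) / 97.1 = 0.004666 mg/L.

0.00467 mg/L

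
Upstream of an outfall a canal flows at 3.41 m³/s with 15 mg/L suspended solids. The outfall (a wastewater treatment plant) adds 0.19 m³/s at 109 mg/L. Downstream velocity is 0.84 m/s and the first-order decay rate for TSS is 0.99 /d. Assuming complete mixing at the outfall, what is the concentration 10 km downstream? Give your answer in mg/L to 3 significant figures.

After complete mixing, C₀ = (0.19·109 + 3.41·15) / 3.6 = 19.96 mg/L.
Travel time t = 1e+04 m / 0.84 m/s = 1.19e+04 s = 0.1378 d.
C = 19.96·exp(−0.99·0.1378) = 19.96·0.8725 = 17.42 mg/L.

17.4 mg/L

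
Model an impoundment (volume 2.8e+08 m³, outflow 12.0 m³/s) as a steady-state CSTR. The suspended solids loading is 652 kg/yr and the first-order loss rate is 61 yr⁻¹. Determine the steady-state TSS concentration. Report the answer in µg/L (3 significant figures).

0.0373 µg/L

Outflow Q = 12.0 m³/s × 3.156e+07 s/yr = 3.787e+08 m³/yr.
Steady-state CSTR mass balance: W = Q·C + k·V·C, so C = W/(Q + kV).
Q + kV = 3.787e+08 + 61·2.8e+08 = 1.746e+10 m³/yr.
C = 652/1.746e+10 = 3.735e-08 kg/m³ = 3.735e-05 mg/L = 0.03735 µg/L.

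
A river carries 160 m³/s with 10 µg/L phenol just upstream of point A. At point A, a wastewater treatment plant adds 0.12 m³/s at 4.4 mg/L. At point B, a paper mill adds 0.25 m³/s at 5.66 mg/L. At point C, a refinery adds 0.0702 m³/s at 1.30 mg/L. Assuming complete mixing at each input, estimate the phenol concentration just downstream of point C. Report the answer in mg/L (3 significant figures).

0.0227 mg/L

10 µg/L = 0.01 mg/L.
After input A: C = (160·0.01 + 0.12·4.4) / 160.1 = 0.01329 mg/L.
After input B: C = (160.1·0.01329 + 0.25·5.66) / 160.4 = 0.02209 mg/L.
After input C: C = (160.4·0.02209 + 0.0702·1.3) / 160.4 = 0.02265 mg/L.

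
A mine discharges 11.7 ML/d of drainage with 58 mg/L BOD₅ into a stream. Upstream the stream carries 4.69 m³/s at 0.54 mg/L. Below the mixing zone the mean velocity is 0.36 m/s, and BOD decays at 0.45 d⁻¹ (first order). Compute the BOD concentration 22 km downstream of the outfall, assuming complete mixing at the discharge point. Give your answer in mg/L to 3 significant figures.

11.7 ML/d = 0.1354 m³/s.
After complete mixing, C₀ = (0.1354·58 + 4.69·0.54) / 4.825 = 2.153 mg/L.
Travel time t = 2.2e+04 m / 0.36 m/s = 6.111e+04 s = 0.7073 d.
C = 2.153·exp(−0.45·0.7073) = 2.153·0.7274 = 1.566 mg/L.

1.57 mg/L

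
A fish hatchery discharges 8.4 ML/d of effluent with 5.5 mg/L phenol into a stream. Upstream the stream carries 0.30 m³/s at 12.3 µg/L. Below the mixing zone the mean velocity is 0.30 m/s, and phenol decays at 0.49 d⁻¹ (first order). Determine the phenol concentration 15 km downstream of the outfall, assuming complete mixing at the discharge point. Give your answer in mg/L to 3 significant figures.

8.4 ML/d = 0.09722 m³/s.
12.3 µg/L = 0.0123 mg/L.
After complete mixing, C₀ = (0.09722·5.5 + 0.3·0.0123) / 0.3972 = 1.355 mg/L.
Travel time t = 1.5e+04 m / 0.30 m/s = 5e+04 s = 0.5787 d.
C = 1.355·exp(−0.49·0.5787) = 1.355·0.7531 = 1.021 mg/L.

1.02 mg/L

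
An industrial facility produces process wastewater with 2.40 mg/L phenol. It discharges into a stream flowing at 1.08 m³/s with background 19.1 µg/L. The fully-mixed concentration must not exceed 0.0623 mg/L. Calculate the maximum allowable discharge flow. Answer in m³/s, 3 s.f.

19.1 µg/L = 0.0191 mg/L.
Mass balance at complete mixing: C_std·(Q_w + Q_r) = Q_w·C_e + Q_r·C_b.
Rearranging, Q_w = Q_r·(C_std − C_b)/(C_e − C_std) = 1.08·(0.0623 − 0.0191) / (2.4 − 0.0623) = 0.01996 m³/s.

0.0200 m³/s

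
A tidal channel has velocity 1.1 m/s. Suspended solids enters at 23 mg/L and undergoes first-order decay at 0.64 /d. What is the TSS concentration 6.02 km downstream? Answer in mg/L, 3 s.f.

Travel time t = 6.02 km / 1.1 m/s = 6020/1.1 = 5473 s = 0.06334 d.
First-order decay: C = 23·exp(−0.64·0.06334) = 23·0.9603 = 22.09 mg/L.

22.1 mg/L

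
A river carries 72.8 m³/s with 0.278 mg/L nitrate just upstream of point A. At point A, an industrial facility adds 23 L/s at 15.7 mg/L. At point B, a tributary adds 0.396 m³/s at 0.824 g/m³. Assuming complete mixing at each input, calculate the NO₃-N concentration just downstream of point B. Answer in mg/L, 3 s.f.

0.286 mg/L

23 L/s = 0.023 m³/s.
After input A: C = (72.8·0.278 + 0.023·15.7) / 72.82 = 0.2829 mg/L.
After input B: C = (72.82·0.2829 + 0.396·0.824) / 73.22 = 0.2858 mg/L.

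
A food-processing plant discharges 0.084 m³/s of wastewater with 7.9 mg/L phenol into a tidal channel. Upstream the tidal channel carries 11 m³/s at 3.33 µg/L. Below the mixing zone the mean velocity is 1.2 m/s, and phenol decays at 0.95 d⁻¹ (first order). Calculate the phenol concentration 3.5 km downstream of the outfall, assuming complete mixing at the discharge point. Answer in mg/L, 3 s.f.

0.0612 mg/L

3.33 µg/L = 0.00333 mg/L.
After complete mixing, C₀ = (0.084·7.9 + 11·0.00333) / 11.08 = 0.06317 mg/L.
Travel time t = 3500 m / 1.2 m/s = 2917 s = 0.03376 d.
C = 0.06317·exp(−0.95·0.03376) = 0.06317·0.9684 = 0.06118 mg/L.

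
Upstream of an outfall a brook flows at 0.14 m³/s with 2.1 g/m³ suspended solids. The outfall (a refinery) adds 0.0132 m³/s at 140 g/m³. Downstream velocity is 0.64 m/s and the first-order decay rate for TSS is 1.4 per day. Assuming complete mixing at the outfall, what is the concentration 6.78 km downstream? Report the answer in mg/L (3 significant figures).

11.8 mg/L

After complete mixing, C₀ = (0.0132·140 + 0.14·2.1) / 0.1532 = 13.98 mg/L.
Travel time t = 6780 m / 0.64 m/s = 1.059e+04 s = 0.1226 d.
C = 13.98·exp(−1.4·0.1226) = 13.98·0.8423 = 11.78 mg/L.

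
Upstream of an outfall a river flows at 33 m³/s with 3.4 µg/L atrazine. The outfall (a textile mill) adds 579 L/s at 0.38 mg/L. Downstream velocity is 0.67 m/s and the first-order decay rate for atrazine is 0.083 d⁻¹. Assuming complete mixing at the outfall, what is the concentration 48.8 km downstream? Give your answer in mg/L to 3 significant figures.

579 L/s = 0.579 m³/s.
3.4 µg/L = 0.0034 mg/L.
After complete mixing, C₀ = (0.579·0.38 + 33·0.0034) / 33.58 = 0.009894 mg/L.
Travel time t = 4.88e+04 m / 0.67 m/s = 7.284e+04 s = 0.843 d.
C = 0.009894·exp(−0.083·0.843) = 0.009894·0.9324 = 0.009225 mg/L.

0.00923 mg/L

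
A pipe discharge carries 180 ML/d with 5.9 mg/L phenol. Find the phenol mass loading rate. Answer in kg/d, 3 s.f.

1060 kg/d

180 ML/d = 2.083 m³/s.
Mass flux = Q·C = 2.083 m³/s × 5.9 g/m³ = 12.29 g/s.
= 12.29 g/s × 86.4 = 1062 kg/d.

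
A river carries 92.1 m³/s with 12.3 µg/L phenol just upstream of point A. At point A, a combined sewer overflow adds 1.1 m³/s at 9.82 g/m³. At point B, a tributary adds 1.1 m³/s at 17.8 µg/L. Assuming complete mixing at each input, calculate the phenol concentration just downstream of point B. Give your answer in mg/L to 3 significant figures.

0.127 mg/L

12.3 µg/L = 0.0123 mg/L.
After input A: C = (92.1·0.0123 + 1.1·9.82) / 93.2 = 0.1281 mg/L.
17.8 µg/L = 0.0178 mg/L.
After input B: C = (93.2·0.1281 + 1.1·0.0178) / 94.3 = 0.1268 mg/L.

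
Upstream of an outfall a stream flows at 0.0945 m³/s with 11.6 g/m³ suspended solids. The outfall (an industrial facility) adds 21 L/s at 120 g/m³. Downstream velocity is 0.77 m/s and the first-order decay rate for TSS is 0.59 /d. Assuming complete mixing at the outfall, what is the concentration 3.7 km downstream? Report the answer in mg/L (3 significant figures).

21 L/s = 0.021 m³/s.
After complete mixing, C₀ = (0.021·120 + 0.0945·11.6) / 0.1155 = 31.31 mg/L.
Travel time t = 3700 m / 0.77 m/s = 4805 s = 0.05562 d.
C = 31.31·exp(−0.59·0.05562) = 31.31·0.9677 = 30.3 mg/L.

30.3 mg/L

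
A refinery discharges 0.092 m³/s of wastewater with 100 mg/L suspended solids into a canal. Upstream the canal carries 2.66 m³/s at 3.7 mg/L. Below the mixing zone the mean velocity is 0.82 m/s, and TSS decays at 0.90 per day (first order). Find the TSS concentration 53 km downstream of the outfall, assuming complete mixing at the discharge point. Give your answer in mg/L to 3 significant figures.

After complete mixing, C₀ = (0.092·100 + 2.66·3.7) / 2.752 = 6.919 mg/L.
Travel time t = 5.3e+04 m / 0.82 m/s = 6.463e+04 s = 0.7481 d.
C = 6.919·exp(−0.90·0.7481) = 6.919·0.51 = 3.529 mg/L.

3.53 mg/L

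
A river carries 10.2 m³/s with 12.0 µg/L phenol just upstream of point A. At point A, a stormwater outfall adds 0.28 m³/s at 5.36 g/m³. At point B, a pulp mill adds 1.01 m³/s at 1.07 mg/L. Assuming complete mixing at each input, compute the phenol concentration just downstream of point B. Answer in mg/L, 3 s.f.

12.0 µg/L = 0.012 mg/L.
After input A: C = (10.2·0.012 + 0.28·5.36) / 10.48 = 0.1549 mg/L.
After input B: C = (10.48·0.1549 + 1.01·1.07) / 11.49 = 0.2353 mg/L.

0.235 mg/L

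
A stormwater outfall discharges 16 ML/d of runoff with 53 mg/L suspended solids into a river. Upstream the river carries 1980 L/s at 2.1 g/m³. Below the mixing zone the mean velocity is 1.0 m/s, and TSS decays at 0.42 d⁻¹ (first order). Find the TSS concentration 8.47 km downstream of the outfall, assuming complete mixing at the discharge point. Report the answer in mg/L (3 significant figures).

6.19 mg/L

16 ML/d = 0.1852 m³/s.
1980 L/s = 1.98 m³/s.
After complete mixing, C₀ = (0.1852·53 + 1.98·2.1) / 2.165 = 6.453 mg/L.
Travel time t = 8470 m / 1.0 m/s = 8470 s = 0.09803 d.
C = 6.453·exp(−0.42·0.09803) = 6.453·0.9597 = 6.193 mg/L.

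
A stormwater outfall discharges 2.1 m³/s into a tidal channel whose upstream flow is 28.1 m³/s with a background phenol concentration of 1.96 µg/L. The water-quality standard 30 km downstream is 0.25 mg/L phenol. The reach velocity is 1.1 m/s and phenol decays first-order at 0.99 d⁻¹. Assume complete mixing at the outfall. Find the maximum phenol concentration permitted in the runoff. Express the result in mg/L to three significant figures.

1.96 µg/L = 0.00196 mg/L.
Travel time to the compliance point: t = 3e+04/1.1 = 2.727e+04 s = 0.3157 d; decay factor exp(−0.99·0.3157) = 0.7316.
So the concentration just after mixing may be at most 0.25/0.7316 = 0.3417 mg/L.
Mass balance: 0.3417·30.2 = 2.1·Cₑ + 28.1·0.00196.
Cₑ = (10.32 − 0.05508) / 2.1 = 4.888 mg/L.

4.89 mg/L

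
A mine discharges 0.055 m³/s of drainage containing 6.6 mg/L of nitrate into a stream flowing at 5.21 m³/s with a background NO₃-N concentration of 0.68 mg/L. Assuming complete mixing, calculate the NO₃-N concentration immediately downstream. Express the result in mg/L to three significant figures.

By mass balance at complete mixing, C = (0.055·6.6 + 5.21·0.68) / (0.055 + 5.21) = 3.906/5.265 = 0.7418 mg/L.

0.742 mg/L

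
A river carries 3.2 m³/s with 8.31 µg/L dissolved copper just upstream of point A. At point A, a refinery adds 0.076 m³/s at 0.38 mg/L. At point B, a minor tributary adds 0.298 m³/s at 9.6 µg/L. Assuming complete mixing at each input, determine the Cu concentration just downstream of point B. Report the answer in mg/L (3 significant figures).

0.0163 mg/L

8.31 µg/L = 0.00831 mg/L.
After input A: C = (3.2·0.00831 + 0.076·0.38) / 3.276 = 0.01693 mg/L.
9.6 µg/L = 0.0096 mg/L.
After input B: C = (3.276·0.01693 + 0.298·0.0096) / 3.574 = 0.01632 mg/L.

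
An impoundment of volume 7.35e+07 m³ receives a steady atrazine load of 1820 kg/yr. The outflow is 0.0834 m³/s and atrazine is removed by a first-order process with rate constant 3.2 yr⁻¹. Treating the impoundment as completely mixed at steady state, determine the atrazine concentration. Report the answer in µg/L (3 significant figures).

Outflow Q = 0.0834 m³/s × 3.156e+07 s/yr = 2.632e+06 m³/yr.
Steady-state CSTR mass balance: W = Q·C + k·V·C, so C = W/(Q + kV).
Q + kV = 2.632e+06 + 3.2·7.35e+07 = 2.378e+08 m³/yr.
C = 1820/2.378e+08 = 7.652e-06 kg/m³ = 0.007652 mg/L = 7.652 µg/L.

7.65 µg/L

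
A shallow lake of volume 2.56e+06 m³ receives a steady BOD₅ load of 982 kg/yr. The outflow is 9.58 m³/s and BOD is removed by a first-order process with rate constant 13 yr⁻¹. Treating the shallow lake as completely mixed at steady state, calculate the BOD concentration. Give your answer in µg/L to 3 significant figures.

2.93 µg/L

Outflow Q = 9.58 m³/s × 3.156e+07 s/yr = 3.023e+08 m³/yr.
Steady-state CSTR mass balance: W = Q·C + k·V·C, so C = W/(Q + kV).
Q + kV = 3.023e+08 + 13·2.56e+06 = 3.356e+08 m³/yr.
C = 982/3.356e+08 = 2.926e-06 kg/m³ = 0.002926 mg/L = 2.926 µg/L.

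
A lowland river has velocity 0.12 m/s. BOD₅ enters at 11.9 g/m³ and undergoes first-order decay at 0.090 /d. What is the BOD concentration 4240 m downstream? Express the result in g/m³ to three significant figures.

Travel time t = 4240 m / 0.12 m/s = 4240/0.12 = 3.533e+04 s = 0.409 d.
First-order decay: C = 11.9·exp(−0.090·0.409) = 11.9·0.9639 = 11.47 g/m³.

11.5 g/m³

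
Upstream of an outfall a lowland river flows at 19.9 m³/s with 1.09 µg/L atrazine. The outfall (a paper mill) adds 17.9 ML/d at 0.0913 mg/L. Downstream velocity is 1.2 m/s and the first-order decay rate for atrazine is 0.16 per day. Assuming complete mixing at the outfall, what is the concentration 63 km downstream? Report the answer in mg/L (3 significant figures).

0.00183 mg/L

17.9 ML/d = 0.2072 m³/s.
1.09 µg/L = 0.00109 mg/L.
After complete mixing, C₀ = (0.2072·0.0913 + 19.9·0.00109) / 20.11 = 0.002019 mg/L.
Travel time t = 6.3e+04 m / 1.2 m/s = 5.25e+04 s = 0.6076 d.
C = 0.002019·exp(−0.16·0.6076) = 0.002019·0.9074 = 0.001832 mg/L.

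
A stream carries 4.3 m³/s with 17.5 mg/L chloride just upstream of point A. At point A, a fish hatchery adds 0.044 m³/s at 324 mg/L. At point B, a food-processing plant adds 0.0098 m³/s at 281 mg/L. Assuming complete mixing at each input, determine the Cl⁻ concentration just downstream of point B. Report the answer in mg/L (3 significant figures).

21.2 mg/L

After input A: C = (4.3·17.5 + 0.044·324) / 4.344 = 20.6 mg/L.
After input B: C = (4.344·20.6 + 0.0098·281) / 4.354 = 21.19 mg/L.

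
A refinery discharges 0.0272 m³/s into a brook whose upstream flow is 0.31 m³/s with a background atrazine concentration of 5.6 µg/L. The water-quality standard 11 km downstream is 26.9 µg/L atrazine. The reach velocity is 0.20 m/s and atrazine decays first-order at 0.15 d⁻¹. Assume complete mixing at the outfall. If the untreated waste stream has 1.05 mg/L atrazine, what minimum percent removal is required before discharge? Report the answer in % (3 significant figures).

71.1 %

5.6 µg/L = 0.0056 mg/L.
26.9 µg/L = 0.0269 mg/L.
Travel time to the compliance point: t = 1.1e+04/0.20 = 5.5e+04 s = 0.6366 d; decay factor exp(−0.15·0.6366) = 0.9089.
So the concentration just after mixing may be at most 0.0269/0.9089 = 0.0296 mg/L.
Mass balance: 0.0296·0.3372 = 0.0272·Cₑ + 0.31·0.0056.
Cₑ = (0.00998 − 0.001736) / 0.0272 = 0.3031 mg/L.
Required removal = 1 − 0.3031/1.05 = 71.14 %.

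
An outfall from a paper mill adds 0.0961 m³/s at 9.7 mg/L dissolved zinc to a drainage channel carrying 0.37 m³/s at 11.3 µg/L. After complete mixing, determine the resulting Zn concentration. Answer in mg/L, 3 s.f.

2.01 mg/L

11.3 µg/L = 0.0113 mg/L.
Conservation of mass across the mixing zone: C = (0.0961·9.7 + 0.37·0.0113) / (0.0961 + 0.37) = 0.9364/0.4661 = 2.009 mg/L.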